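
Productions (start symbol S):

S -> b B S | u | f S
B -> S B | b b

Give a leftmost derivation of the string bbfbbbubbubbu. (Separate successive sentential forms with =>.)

S => bBS => bSBS => bbBSBS => bbSBSBS => bbfSBSBS => bbfbBSBSBS => bbfbbbSBSBS => bbfbbbuBSBS => bbfbbbubbSBS => bbfbbbubbuBS => bbfbbbubbubbS => bbfbbbubbubbu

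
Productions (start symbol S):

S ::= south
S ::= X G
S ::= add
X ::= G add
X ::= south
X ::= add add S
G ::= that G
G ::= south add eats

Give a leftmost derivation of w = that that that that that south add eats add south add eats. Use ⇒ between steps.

S ⇒ X G   [S ::= X G]
X G ⇒ G add G   [X ::= G add]
G add G ⇒ that G add G   [G ::= that G]
that G add G ⇒ that that G add G   [G ::= that G]
that that G add G ⇒ that that that G add G   [G ::= that G]
that that that G add G ⇒ that that that that G add G   [G ::= that G]
that that that that G add G ⇒ that that that that that G add G   [G ::= that G]
that that that that that G add G ⇒ that that that that that south add eats add G   [G ::= south add eats]
that that that that that south add eats add G ⇒ that that that that that south add eats add south add eats   [G ::= south add eats]

S ⇒ X G ⇒ G add G ⇒ that G add G ⇒ that that G add G ⇒ that that that G add G ⇒ that that that that G add G ⇒ that that that that that G add G ⇒ that that that that that south add eats add G ⇒ that that that that that south add eats add south add eats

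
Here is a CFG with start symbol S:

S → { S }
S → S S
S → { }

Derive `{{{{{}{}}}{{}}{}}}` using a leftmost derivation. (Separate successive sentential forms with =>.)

S=>{S}=>{{S}}=>{{SS}}=>{{SSS}}=>{{{S}SS}}=>{{{{S}}SS}}=>{{{{SS}}SS}}=>{{{{{}S}}SS}}=>{{{{{}{}}}SS}}=>{{{{{}{}}}{S}S}}=>{{{{{}{}}}{{}}S}}=>{{{{{}{}}}{{}}{}}}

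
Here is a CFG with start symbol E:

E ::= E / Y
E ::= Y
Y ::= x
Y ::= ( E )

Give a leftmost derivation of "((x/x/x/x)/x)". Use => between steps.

E => Y => (E) => (E/Y) => (Y/Y) => ((E)/Y) => ((E/Y)/Y) => ((E/Y/Y)/Y) => ((E/Y/Y/Y)/Y) => ((Y/Y/Y/Y)/Y) => ((x/Y/Y/Y)/Y) => ((x/x/Y/Y)/Y) => ((x/x/x/Y)/Y) => ((x/x/x/x)/Y) => ((x/x/x/x)/x)

E => Y   [E ::= Y]
Y => (E)   [Y ::= ( E )]
(E) => (E/Y)   [E ::= E / Y]
(E/Y) => (Y/Y)   [E ::= Y]
(Y/Y) => ((E)/Y)   [Y ::= ( E )]
((E)/Y) => ((E/Y)/Y)   [E ::= E / Y]
((E/Y)/Y) => ((E/Y/Y)/Y)   [E ::= E / Y]
((E/Y/Y)/Y) => ((E/Y/Y/Y)/Y)   [E ::= E / Y]
((E/Y/Y/Y)/Y) => ((Y/Y/Y/Y)/Y)   [E ::= Y]
((Y/Y/Y/Y)/Y) => ((x/Y/Y/Y)/Y)   [Y ::= x]
((x/Y/Y/Y)/Y) => ((x/x/Y/Y)/Y)   [Y ::= x]
((x/x/Y/Y)/Y) => ((x/x/x/Y)/Y)   [Y ::= x]
((x/x/x/Y)/Y) => ((x/x/x/x)/Y)   [Y ::= x]
((x/x/x/x)/Y) => ((x/x/x/x)/x)   [Y ::= x]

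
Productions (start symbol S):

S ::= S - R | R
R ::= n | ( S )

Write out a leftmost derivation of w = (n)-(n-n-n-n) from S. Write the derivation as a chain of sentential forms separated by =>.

S => S-R   [S ::= S - R]
S-R => R-R   [S ::= R]
R-R => (S)-R   [R ::= ( S )]
(S)-R => (R)-R   [S ::= R]
(R)-R => (n)-R   [R ::= n]
(n)-R => (n)-(S)   [R ::= ( S )]
(n)-(S) => (n)-(S-R)   [S ::= S - R]
(n)-(S-R) => (n)-(S-R-R)   [S ::= S - R]
(n)-(S-R-R) => (n)-(S-R-R-R)   [S ::= S - R]
(n)-(S-R-R-R) => (n)-(R-R-R-R)   [S ::= R]
(n)-(R-R-R-R) => (n)-(n-R-R-R)   [R ::= n]
(n)-(n-R-R-R) => (n)-(n-n-R-R)   [R ::= n]
(n)-(n-n-R-R) => (n)-(n-n-n-R)   [R ::= n]
(n)-(n-n-n-R) => (n)-(n-n-n-n)   [R ::= n]

S => S-R => R-R => (S)-R => (R)-R => (n)-R => (n)-(S) => (n)-(S-R) => (n)-(S-R-R) => (n)-(S-R-R-R) => (n)-(R-R-R-R) => (n)-(n-R-R-R) => (n)-(n-n-R-R) => (n)-(n-n-n-R) => (n)-(n-n-n-n)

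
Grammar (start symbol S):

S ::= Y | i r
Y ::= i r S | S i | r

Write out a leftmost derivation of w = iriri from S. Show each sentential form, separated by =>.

S => Y => irS => irY => irSi => iriri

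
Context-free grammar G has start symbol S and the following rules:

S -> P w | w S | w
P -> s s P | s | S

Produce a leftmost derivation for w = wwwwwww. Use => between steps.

S => wS   [S -> w S]
wS => wPw   [S -> P w]
wPw => wSw   [P -> S]
wSw => wwSw   [S -> w S]
wwSw => wwwSw   [S -> w S]
wwwSw => wwwPww   [S -> P w]
wwwPww => wwwSww   [P -> S]
wwwSww => wwwwSww   [S -> w S]
wwwwSww => wwwwwww   [S -> w]

S => wS => wPw => wSw => wwSw => wwwSw => wwwPww => wwwSww => wwwwSww => wwwwwww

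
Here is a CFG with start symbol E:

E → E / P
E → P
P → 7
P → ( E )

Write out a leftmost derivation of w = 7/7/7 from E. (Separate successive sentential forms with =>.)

E => E/P   [E → E / P]
E/P => E/P/P   [E → E / P]
E/P/P => P/P/P   [E → P]
P/P/P => 7/P/P   [P → 7]
7/P/P => 7/7/P   [P → 7]
7/7/P => 7/7/7   [P → 7]

E=>E/P=>E/P/P=>P/P/P=>7/P/P=>7/7/P=>7/7/7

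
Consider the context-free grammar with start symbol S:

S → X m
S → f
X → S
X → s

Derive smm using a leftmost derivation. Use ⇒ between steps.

S ⇒ Xm ⇒ Sm ⇒ Xmm ⇒ smm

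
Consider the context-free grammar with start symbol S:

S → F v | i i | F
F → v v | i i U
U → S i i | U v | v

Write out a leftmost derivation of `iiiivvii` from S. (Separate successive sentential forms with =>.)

S=>F=>iiU=>iiSii=>iiFvii=>iiiiUvii=>iiiivvii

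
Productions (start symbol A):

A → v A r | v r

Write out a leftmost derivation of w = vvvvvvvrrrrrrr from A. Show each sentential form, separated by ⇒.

A ⇒ vAr ⇒ vvArr ⇒ vvvArrr ⇒ vvvvArrrr ⇒ vvvvvArrrrr ⇒ vvvvvvArrrrrr ⇒ vvvvvvvrrrrrrr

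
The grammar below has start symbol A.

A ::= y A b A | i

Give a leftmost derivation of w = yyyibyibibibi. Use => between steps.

A => yAbA => yyAbAbA => yyyAbAbAbA => yyyibAbAbA => yyyibyAbAbAbA => yyyibyibAbAbA => yyyibyibibAbA => yyyibyibibibA => yyyibyibibibi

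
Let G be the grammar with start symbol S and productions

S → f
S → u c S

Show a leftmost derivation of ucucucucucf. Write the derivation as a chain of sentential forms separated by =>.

S => ucS   [S → u c S]
ucS => ucucS   [S → u c S]
ucucS => ucucucS   [S → u c S]
ucucucS => ucucucucS   [S → u c S]
ucucucucS => ucucucucucS   [S → u c S]
ucucucucucS => ucucucucucf   [S → f]

S => ucS => ucucS => ucucucS => ucucucucS => ucucucucucS => ucucucucucf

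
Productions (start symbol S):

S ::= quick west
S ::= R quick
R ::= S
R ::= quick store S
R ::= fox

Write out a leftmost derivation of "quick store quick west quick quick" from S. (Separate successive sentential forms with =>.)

S => R quick => quick store S quick => quick store R quick quick => quick store S quick quick => quick store quick west quick quick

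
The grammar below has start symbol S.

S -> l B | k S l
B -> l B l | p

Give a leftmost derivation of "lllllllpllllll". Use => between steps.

S => lB   [S -> l B]
lB => llBl   [B -> l B l]
llBl => lllBll   [B -> l B l]
lllBll => llllBlll   [B -> l B l]
llllBlll => lllllBllll   [B -> l B l]
lllllBllll => llllllBlllll   [B -> l B l]
llllllBlllll => lllllllBllllll   [B -> l B l]
lllllllBllllll => lllllllpllllll   [B -> p]

S => lB => llBl => lllBll => llllBlll => lllllBllll => llllllBlllll => lllllllBllllll => lllllllpllllll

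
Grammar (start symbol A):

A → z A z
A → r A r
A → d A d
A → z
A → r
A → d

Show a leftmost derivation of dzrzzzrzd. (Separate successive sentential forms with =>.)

A=>dAd=>dzAzd=>dzrArzd=>dzrzAzrzd=>dzrzzzrzd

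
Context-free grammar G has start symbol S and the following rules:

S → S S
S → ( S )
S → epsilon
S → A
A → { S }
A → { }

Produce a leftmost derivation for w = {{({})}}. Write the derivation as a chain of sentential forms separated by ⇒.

S ⇒ SS ⇒ AS ⇒ {S}S ⇒ {A}S ⇒ {{S}}S ⇒ {{(S)}}S ⇒ {{(A)}}S ⇒ {{({S})}}S ⇒ {{({})}}S ⇒ {{({})}}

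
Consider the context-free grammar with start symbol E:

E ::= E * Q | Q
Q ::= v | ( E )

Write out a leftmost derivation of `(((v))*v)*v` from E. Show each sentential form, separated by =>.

E => E*Q   [E ::= E * Q]
E*Q => Q*Q   [E ::= Q]
Q*Q => (E)*Q   [Q ::= ( E )]
(E)*Q => (E*Q)*Q   [E ::= E * Q]
(E*Q)*Q => (Q*Q)*Q   [E ::= Q]
(Q*Q)*Q => ((E)*Q)*Q   [Q ::= ( E )]
((E)*Q)*Q => ((Q)*Q)*Q   [E ::= Q]
((Q)*Q)*Q => (((E))*Q)*Q   [Q ::= ( E )]
(((E))*Q)*Q => (((Q))*Q)*Q   [E ::= Q]
(((Q))*Q)*Q => (((v))*Q)*Q   [Q ::= v]
(((v))*Q)*Q => (((v))*v)*Q   [Q ::= v]
(((v))*v)*Q => (((v))*v)*v   [Q ::= v]

E => E*Q => Q*Q => (E)*Q => (E*Q)*Q => (Q*Q)*Q => ((E)*Q)*Q => ((Q)*Q)*Q => (((E))*Q)*Q => (((Q))*Q)*Q => (((v))*Q)*Q => (((v))*v)*Q => (((v))*v)*v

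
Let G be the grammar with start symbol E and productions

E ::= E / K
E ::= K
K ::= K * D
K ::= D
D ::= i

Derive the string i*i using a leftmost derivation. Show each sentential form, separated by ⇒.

E ⇒ K ⇒ K*D ⇒ D*D ⇒ i*D ⇒ i*i

E ⇒ K   [E ::= K]
K ⇒ K*D   [K ::= K * D]
K*D ⇒ D*D   [K ::= D]
D*D ⇒ i*D   [D ::= i]
i*D ⇒ i*i   [D ::= i]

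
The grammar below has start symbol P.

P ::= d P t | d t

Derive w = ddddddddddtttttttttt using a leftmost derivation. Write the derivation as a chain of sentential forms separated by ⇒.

P ⇒ dPt ⇒ ddPtt ⇒ dddPttt ⇒ ddddPtttt ⇒ dddddPttttt ⇒ ddddddPtttttt ⇒ dddddddPttttttt ⇒ ddddddddPtttttttt ⇒ dddddddddPttttttttt ⇒ ddddddddddtttttttttt

P ⇒ dPt   [P ::= d P t]
dPt ⇒ ddPtt   [P ::= d P t]
ddPtt ⇒ dddPttt   [P ::= d P t]
dddPttt ⇒ ddddPtttt   [P ::= d P t]
ddddPtttt ⇒ dddddPttttt   [P ::= d P t]
dddddPttttt ⇒ ddddddPtttttt   [P ::= d P t]
ddddddPtttttt ⇒ dddddddPttttttt   [P ::= d P t]
dddddddPttttttt ⇒ ddddddddPtttttttt   [P ::= d P t]
ddddddddPtttttttt ⇒ dddddddddPttttttttt   [P ::= d P t]
dddddddddPttttttttt ⇒ ddddddddddtttttttttt   [P ::= d t]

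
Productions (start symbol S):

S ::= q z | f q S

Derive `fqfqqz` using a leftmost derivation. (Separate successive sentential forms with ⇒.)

S⇒fqS⇒fqfqS⇒fqfqqz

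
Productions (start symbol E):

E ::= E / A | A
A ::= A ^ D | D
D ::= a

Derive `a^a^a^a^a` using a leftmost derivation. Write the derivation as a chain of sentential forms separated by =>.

E => A => A^D => A^D^D => A^D^D^D => A^D^D^D^D => D^D^D^D^D => a^D^D^D^D => a^a^D^D^D => a^a^a^D^D => a^a^a^a^D => a^a^a^a^a

E => A   [E ::= A]
A => A^D   [A ::= A ^ D]
A^D => A^D^D   [A ::= A ^ D]
A^D^D => A^D^D^D   [A ::= A ^ D]
A^D^D^D => A^D^D^D^D   [A ::= A ^ D]
A^D^D^D^D => D^D^D^D^D   [A ::= D]
D^D^D^D^D => a^D^D^D^D   [D ::= a]
a^D^D^D^D => a^a^D^D^D   [D ::= a]
a^a^D^D^D => a^a^a^D^D   [D ::= a]
a^a^a^D^D => a^a^a^a^D   [D ::= a]
a^a^a^a^D => a^a^a^a^a   [D ::= a]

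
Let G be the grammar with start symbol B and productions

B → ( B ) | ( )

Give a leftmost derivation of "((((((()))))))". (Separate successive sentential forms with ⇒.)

B⇒(B)⇒((B))⇒(((B)))⇒((((B))))⇒(((((B)))))⇒((((((B))))))⇒((((((()))))))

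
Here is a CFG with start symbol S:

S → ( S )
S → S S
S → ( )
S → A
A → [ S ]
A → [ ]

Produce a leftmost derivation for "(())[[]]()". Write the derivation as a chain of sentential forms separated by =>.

S => SS => (S)S => (())S => (())SS => (())AS => (())[S]S => (())[A]S => (())[[]]S => (())[[]]()

S => SS   [S → S S]
SS => (S)S   [S → ( S )]
(S)S => (())S   [S → ( )]
(())S => (())SS   [S → S S]
(())SS => (())AS   [S → A]
(())AS => (())[S]S   [A → [ S ]]
(())[S]S => (())[A]S   [S → A]
(())[A]S => (())[[]]S   [A → [ ]]
(())[[]]S => (())[[]]()   [S → ( )]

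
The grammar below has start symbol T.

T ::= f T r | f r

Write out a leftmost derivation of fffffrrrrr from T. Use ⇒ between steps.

T⇒fTr⇒ffTrr⇒fffTrrr⇒ffffTrrrr⇒fffffrrrrr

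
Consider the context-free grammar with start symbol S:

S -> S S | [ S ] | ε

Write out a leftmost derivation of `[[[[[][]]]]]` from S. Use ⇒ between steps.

S ⇒ [S] ⇒ [SS] ⇒ [[S]S] ⇒ [[[S]]S] ⇒ [[[[S]]]S] ⇒ [[[[SS]]]S] ⇒ [[[[[S]S]]]S] ⇒ [[[[[]S]]]S] ⇒ [[[[[][S]]]]S] ⇒ [[[[[][]]]]S] ⇒ [[[[[][]]]]]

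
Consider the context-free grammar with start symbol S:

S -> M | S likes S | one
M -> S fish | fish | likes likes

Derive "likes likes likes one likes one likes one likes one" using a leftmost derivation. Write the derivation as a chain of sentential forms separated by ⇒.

S ⇒ S likes S ⇒ M likes S ⇒ likes likes likes S ⇒ likes likes likes S likes S ⇒ likes likes likes S likes S likes S ⇒ likes likes likes S likes S likes S likes S ⇒ likes likes likes one likes S likes S likes S ⇒ likes likes likes one likes one likes S likes S ⇒ likes likes likes one likes one likes one likes S ⇒ likes likes likes one likes one likes one likes one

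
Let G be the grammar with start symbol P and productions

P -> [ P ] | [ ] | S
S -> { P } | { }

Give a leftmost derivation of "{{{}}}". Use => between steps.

P => S   [P -> S]
S => {P}   [S -> { P }]
{P} => {S}   [P -> S]
{S} => {{P}}   [S -> { P }]
{{P}} => {{S}}   [P -> S]
{{S}} => {{{}}}   [S -> { }]

P => S => {P} => {S} => {{P}} => {{S}} => {{{}}}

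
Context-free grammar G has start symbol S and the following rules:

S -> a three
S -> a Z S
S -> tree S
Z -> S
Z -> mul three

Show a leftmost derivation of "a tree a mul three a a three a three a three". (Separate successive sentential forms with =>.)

S => a Z S => a S S => a tree S S => a tree a Z S S => a tree a mul three S S => a tree a mul three a Z S S => a tree a mul three a S S S => a tree a mul three a a three S S => a tree a mul three a a three a three S => a tree a mul three a a three a three a three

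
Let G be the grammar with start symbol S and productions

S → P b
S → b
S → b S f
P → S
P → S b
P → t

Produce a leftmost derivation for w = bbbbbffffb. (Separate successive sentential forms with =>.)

S => Pb => Sb => bSfb => bbSffb => bbbSfffb => bbbbSffffb => bbbbbffffb

S => Pb   [S → P b]
Pb => Sb   [P → S]
Sb => bSfb   [S → b S f]
bSfb => bbSffb   [S → b S f]
bbSffb => bbbSfffb   [S → b S f]
bbbSfffb => bbbbSffffb   [S → b S f]
bbbbSffffb => bbbbbffffb   [S → b]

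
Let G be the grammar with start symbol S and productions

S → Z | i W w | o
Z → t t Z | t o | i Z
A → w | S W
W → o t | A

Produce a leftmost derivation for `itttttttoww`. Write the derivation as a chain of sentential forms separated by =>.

S => iWw => iAw => iSWw => iZWw => ittZWw => ittttZWw => ittttttZWw => itttttttoWw => itttttttoAw => itttttttoww

S => iWw   [S → i W w]
iWw => iAw   [W → A]
iAw => iSWw   [A → S W]
iSWw => iZWw   [S → Z]
iZWw => ittZWw   [Z → t t Z]
ittZWw => ittttZWw   [Z → t t Z]
ittttZWw => ittttttZWw   [Z → t t Z]
ittttttZWw => itttttttoWw   [Z → t o]
itttttttoWw => itttttttoAw   [W → A]
itttttttoAw => itttttttoww   [A → w]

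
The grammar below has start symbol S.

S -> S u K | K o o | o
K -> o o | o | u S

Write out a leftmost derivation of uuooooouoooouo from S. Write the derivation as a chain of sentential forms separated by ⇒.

S ⇒ SuK ⇒ KoouK ⇒ uSoouK ⇒ uSuKoouK ⇒ uKoouKoouK ⇒ uuSoouKoouK ⇒ uuKoooouKoouK ⇒ uuooooouKoouK ⇒ uuooooouoooouK ⇒ uuooooouoooouo

S ⇒ SuK   [S -> S u K]
SuK ⇒ KoouK   [S -> K o o]
KoouK ⇒ uSoouK   [K -> u S]
uSoouK ⇒ uSuKoouK   [S -> S u K]
uSuKoouK ⇒ uKoouKoouK   [S -> K o o]
uKoouKoouK ⇒ uuSoouKoouK   [K -> u S]
uuSoouKoouK ⇒ uuKoooouKoouK   [S -> K o o]
uuKoooouKoouK ⇒ uuooooouKoouK   [K -> o]
uuooooouKoouK ⇒ uuooooouoooouK   [K -> o o]
uuooooouoooouK ⇒ uuooooouoooouo   [K -> o]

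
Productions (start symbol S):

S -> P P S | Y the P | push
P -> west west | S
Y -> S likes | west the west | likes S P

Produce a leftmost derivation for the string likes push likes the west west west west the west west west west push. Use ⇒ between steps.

S ⇒ P P S   [S -> P P S]
P P S ⇒ S P S   [P -> S]
S P S ⇒ Y the P P S   [S -> Y the P]
Y the P P S ⇒ likes S P the P P S   [Y -> likes S P]
likes S P the P P S ⇒ likes Y the P P the P P S   [S -> Y the P]
likes Y the P P the P P S ⇒ likes S likes the P P the P P S   [Y -> S likes]
likes S likes the P P the P P S ⇒ likes push likes the P P the P P S   [S -> push]
likes push likes the P P the P P S ⇒ likes push likes the west west P the P P S   [P -> west west]
likes push likes the west west P the P P S ⇒ likes push likes the west west west west the P P S   [P -> west west]
likes push likes the west west west west the P P S ⇒ likes push likes the west west west west the west west P S   [P -> west west]
likes push likes the west west west west the west west P S ⇒ likes push likes the west west west west the west west west west S   [P -> west west]
likes push likes the west west west west the west west west west S ⇒ likes push likes the west west west west the west west west west push   [S -> push]

S ⇒ P P S ⇒ S P S ⇒ Y the P P S ⇒ likes S P the P P S ⇒ likes Y the P P the P P S ⇒ likes S likes the P P the P P S ⇒ likes push likes the P P the P P S ⇒ likes push likes the west west P the P P S ⇒ likes push likes the west west west west the P P S ⇒ likes push likes the west west west west the west west P S ⇒ likes push likes the west west west west the west west west west S ⇒ likes push likes the west west west west the west west west west push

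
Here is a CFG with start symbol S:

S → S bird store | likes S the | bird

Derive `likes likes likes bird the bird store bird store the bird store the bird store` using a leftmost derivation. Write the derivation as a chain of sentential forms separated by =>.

S => S bird store   [S → S bird store]
S bird store => likes S the bird store   [S → likes S the]
likes S the bird store => likes S bird store the bird store   [S → S bird store]
likes S bird store the bird store => likes likes S the bird store the bird store   [S → likes S the]
likes likes S the bird store the bird store => likes likes S bird store the bird store the bird store   [S → S bird store]
likes likes S bird store the bird store the bird store => likes likes S bird store bird store the bird store the bird store   [S → S bird store]
likes likes S bird store bird store the bird store the bird store => likes likes likes S the bird store bird store the bird store the bird store   [S → likes S the]
likes likes likes S the bird store bird store the bird store the bird store => likes likes likes bird the bird store bird store the bird store the bird store   [S → bird]

S => S bird store => likes S the bird store => likes S bird store the bird store => likes likes S the bird store the bird store => likes likes S bird store the bird store the bird store => likes likes S bird store bird store the bird store the bird store => likes likes likes S the bird store bird store the bird store the bird store => likes likes likes bird the bird store bird store the bird store the bird store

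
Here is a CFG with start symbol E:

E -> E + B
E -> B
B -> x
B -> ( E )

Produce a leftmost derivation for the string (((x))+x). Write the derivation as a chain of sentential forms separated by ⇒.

E ⇒ B   [E -> B]
B ⇒ (E)   [B -> ( E )]
(E) ⇒ (E+B)   [E -> E + B]
(E+B) ⇒ (B+B)   [E -> B]
(B+B) ⇒ ((E)+B)   [B -> ( E )]
((E)+B) ⇒ ((B)+B)   [E -> B]
((B)+B) ⇒ (((E))+B)   [B -> ( E )]
(((E))+B) ⇒ (((B))+B)   [E -> B]
(((B))+B) ⇒ (((x))+B)   [B -> x]
(((x))+B) ⇒ (((x))+x)   [B -> x]

E⇒B⇒(E)⇒(E+B)⇒(B+B)⇒((E)+B)⇒((B)+B)⇒(((E))+B)⇒(((B))+B)⇒(((x))+B)⇒(((x))+x)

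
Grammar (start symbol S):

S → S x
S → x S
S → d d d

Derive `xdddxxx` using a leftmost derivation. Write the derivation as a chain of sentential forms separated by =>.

S => Sx   [S → S x]
Sx => Sxx   [S → S x]
Sxx => xSxx   [S → x S]
xSxx => xSxxx   [S → S x]
xSxxx => xdddxxx   [S → d d d]

S=>Sx=>Sxx=>xSxx=>xSxxx=>xdddxxx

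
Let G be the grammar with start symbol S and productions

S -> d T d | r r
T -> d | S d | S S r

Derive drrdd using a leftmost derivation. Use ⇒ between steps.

S ⇒ dTd ⇒ dSdd ⇒ drrdd

S ⇒ dTd   [S -> d T d]
dTd ⇒ dSdd   [T -> S d]
dSdd ⇒ drrdd   [S -> r r]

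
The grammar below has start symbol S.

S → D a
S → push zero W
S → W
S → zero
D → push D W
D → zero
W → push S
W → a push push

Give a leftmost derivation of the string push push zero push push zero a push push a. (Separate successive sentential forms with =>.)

S => W   [S → W]
W => push S   [W → push S]
push S => push D a   [S → D a]
push D a => push push D W a   [D → push D W]
push push D W a => push push zero W a   [D → zero]
push push zero W a => push push zero push S a   [W → push S]
push push zero push S a => push push zero push push zero W a   [S → push zero W]
push push zero push push zero W a => push push zero push push zero a push push a   [W → a push push]

S => W => push S => push D a => push push D W a => push push zero W a => push push zero push S a => push push zero push push zero W a => push push zero push push zero a push push a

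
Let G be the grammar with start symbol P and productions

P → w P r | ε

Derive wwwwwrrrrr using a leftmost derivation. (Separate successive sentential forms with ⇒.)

P ⇒ wPr   [P → w P r]
wPr ⇒ wwPrr   [P → w P r]
wwPrr ⇒ wwwPrrr   [P → w P r]
wwwPrrr ⇒ wwwwPrrrr   [P → w P r]
wwwwPrrrr ⇒ wwwwwPrrrrr   [P → w P r]
wwwwwPrrrrr ⇒ wwwwwrrrrr   [P → ε]

P⇒wPr⇒wwPrr⇒wwwPrrr⇒wwwwPrrrr⇒wwwwwPrrrrr⇒wwwwwrrrrr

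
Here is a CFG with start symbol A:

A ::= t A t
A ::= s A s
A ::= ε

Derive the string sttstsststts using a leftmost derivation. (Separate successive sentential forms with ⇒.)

A ⇒ sAs   [A ::= s A s]
sAs ⇒ stAts   [A ::= t A t]
stAts ⇒ sttAtts   [A ::= t A t]
sttAtts ⇒ sttsAstts   [A ::= s A s]
sttsAstts ⇒ sttstAtstts   [A ::= t A t]
sttstAtstts ⇒ sttstsAststts   [A ::= s A s]
sttstsAststts ⇒ sttstsststts   [A ::= ε]

A ⇒ sAs ⇒ stAts ⇒ sttAtts ⇒ sttsAstts ⇒ sttstAtstts ⇒ sttstsAststts ⇒ sttstsststts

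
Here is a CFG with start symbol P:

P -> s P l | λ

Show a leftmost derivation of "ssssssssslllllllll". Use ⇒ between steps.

P ⇒ sPl ⇒ ssPll ⇒ sssPlll ⇒ ssssPllll ⇒ sssssPlllll ⇒ ssssssPllllll ⇒ sssssssPlllllll ⇒ ssssssssPllllllll ⇒ sssssssssPlllllllll ⇒ ssssssssslllllllll

P ⇒ sPl   [P -> s P l]
sPl ⇒ ssPll   [P -> s P l]
ssPll ⇒ sssPlll   [P -> s P l]
sssPlll ⇒ ssssPllll   [P -> s P l]
ssssPllll ⇒ sssssPlllll   [P -> s P l]
sssssPlllll ⇒ ssssssPllllll   [P -> s P l]
ssssssPllllll ⇒ sssssssPlllllll   [P -> s P l]
sssssssPlllllll ⇒ ssssssssPllllllll   [P -> s P l]
ssssssssPllllllll ⇒ sssssssssPlllllllll   [P -> s P l]
sssssssssPlllllllll ⇒ ssssssssslllllllll   [P -> λ]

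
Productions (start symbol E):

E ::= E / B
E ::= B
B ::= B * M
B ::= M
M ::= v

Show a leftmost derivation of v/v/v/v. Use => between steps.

E => E/B => E/B/B => E/B/B/B => B/B/B/B => M/B/B/B => v/B/B/B => v/M/B/B => v/v/B/B => v/v/M/B => v/v/v/B => v/v/v/M => v/v/v/v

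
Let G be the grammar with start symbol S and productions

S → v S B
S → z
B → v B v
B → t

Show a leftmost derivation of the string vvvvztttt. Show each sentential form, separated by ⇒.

S ⇒ vSB ⇒ vvSBB ⇒ vvvSBBB ⇒ vvvvSBBBB ⇒ vvvvzBBBB ⇒ vvvvztBBB ⇒ vvvvzttBB ⇒ vvvvztttB ⇒ vvvvztttt

S ⇒ vSB   [S → v S B]
vSB ⇒ vvSBB   [S → v S B]
vvSBB ⇒ vvvSBBB   [S → v S B]
vvvSBBB ⇒ vvvvSBBBB   [S → v S B]
vvvvSBBBB ⇒ vvvvzBBBB   [S → z]
vvvvzBBBB ⇒ vvvvztBBB   [B → t]
vvvvztBBB ⇒ vvvvzttBB   [B → t]
vvvvzttBB ⇒ vvvvztttB   [B → t]
vvvvztttB ⇒ vvvvztttt   [B → t]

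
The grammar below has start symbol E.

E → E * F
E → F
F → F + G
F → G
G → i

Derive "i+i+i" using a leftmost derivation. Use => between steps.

E => F => F+G => F+G+G => G+G+G => i+G+G => i+i+G => i+i+i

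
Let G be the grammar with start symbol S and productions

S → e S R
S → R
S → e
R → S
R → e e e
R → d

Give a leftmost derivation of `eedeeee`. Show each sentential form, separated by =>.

S => eSR => eeSRR => eeRRR => eedRR => eedeeeR => eedeeeS => eedeeee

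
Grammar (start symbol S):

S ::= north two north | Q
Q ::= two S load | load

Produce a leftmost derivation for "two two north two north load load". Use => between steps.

S => Q   [S ::= Q]
Q => two S load   [Q ::= two S load]
two S load => two Q load   [S ::= Q]
two Q load => two two S load load   [Q ::= two S load]
two two S load load => two two north two north load load   [S ::= north two north]

S => Q => two S load => two Q load => two two S load load => two two north two north load load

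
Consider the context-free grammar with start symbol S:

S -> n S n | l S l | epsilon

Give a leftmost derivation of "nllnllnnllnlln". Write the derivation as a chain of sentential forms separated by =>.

S => nSn   [S -> n S n]
nSn => nlSln   [S -> l S l]
nlSln => nllSlln   [S -> l S l]
nllSlln => nllnSnlln   [S -> n S n]
nllnSnlln => nllnlSlnlln   [S -> l S l]
nllnlSlnlln => nllnllSllnlln   [S -> l S l]
nllnllSllnlln => nllnllnSnllnlln   [S -> n S n]
nllnllnSnllnlln => nllnllnnllnlln   [S -> epsilon]

S => nSn => nlSln => nllSlln => nllnSnlln => nllnlSlnlln => nllnllSllnlln => nllnllnSnllnlln => nllnllnnllnlln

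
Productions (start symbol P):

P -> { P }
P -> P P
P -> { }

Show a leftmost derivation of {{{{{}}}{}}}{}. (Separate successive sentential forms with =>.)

P => PP => {P}P => {{P}}P => {{PP}}P => {{{P}P}}P => {{{{P}}P}}P => {{{{{}}}P}}P => {{{{{}}}{}}}P => {{{{{}}}{}}}{}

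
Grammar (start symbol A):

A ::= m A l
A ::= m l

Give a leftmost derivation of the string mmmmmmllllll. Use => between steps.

A => mAl   [A ::= m A l]
mAl => mmAll   [A ::= m A l]
mmAll => mmmAlll   [A ::= m A l]
mmmAlll => mmmmAllll   [A ::= m A l]
mmmmAllll => mmmmmAlllll   [A ::= m A l]
mmmmmAlllll => mmmmmmllllll   [A ::= m l]

A=>mAl=>mmAll=>mmmAlll=>mmmmAllll=>mmmmmAlllll=>mmmmmmllllll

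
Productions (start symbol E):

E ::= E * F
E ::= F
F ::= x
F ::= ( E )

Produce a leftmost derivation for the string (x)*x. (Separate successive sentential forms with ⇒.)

E ⇒ E*F ⇒ F*F ⇒ (E)*F ⇒ (F)*F ⇒ (x)*F ⇒ (x)*x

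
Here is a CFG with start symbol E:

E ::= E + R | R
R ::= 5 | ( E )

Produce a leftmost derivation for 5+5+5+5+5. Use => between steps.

E => E+R   [E ::= E + R]
E+R => E+R+R   [E ::= E + R]
E+R+R => E+R+R+R   [E ::= E + R]
E+R+R+R => E+R+R+R+R   [E ::= E + R]
E+R+R+R+R => R+R+R+R+R   [E ::= R]
R+R+R+R+R => 5+R+R+R+R   [R ::= 5]
5+R+R+R+R => 5+5+R+R+R   [R ::= 5]
5+5+R+R+R => 5+5+5+R+R   [R ::= 5]
5+5+5+R+R => 5+5+5+5+R   [R ::= 5]
5+5+5+5+R => 5+5+5+5+5   [R ::= 5]

E => E+R => E+R+R => E+R+R+R => E+R+R+R+R => R+R+R+R+R => 5+R+R+R+R => 5+5+R+R+R => 5+5+5+R+R => 5+5+5+5+R => 5+5+5+5+5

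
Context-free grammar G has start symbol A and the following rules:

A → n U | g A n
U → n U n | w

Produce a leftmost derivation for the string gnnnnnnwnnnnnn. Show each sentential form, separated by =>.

A => gAn   [A → g A n]
gAn => gnUn   [A → n U]
gnUn => gnnUnn   [U → n U n]
gnnUnn => gnnnUnnn   [U → n U n]
gnnnUnnn => gnnnnUnnnn   [U → n U n]
gnnnnUnnnn => gnnnnnUnnnnn   [U → n U n]
gnnnnnUnnnnn => gnnnnnnUnnnnnn   [U → n U n]
gnnnnnnUnnnnnn => gnnnnnnwnnnnnn   [U → w]

A=>gAn=>gnUn=>gnnUnn=>gnnnUnnn=>gnnnnUnnnn=>gnnnnnUnnnnn=>gnnnnnnUnnnnnn=>gnnnnnnwnnnnnn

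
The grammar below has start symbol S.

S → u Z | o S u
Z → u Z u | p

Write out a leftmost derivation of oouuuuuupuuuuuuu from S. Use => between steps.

S => oSu => ooSuu => oouZuu => oouuZuuu => oouuuZuuuu => oouuuuZuuuuu => oouuuuuZuuuuuu => oouuuuuuZuuuuuuu => oouuuuuupuuuuuuu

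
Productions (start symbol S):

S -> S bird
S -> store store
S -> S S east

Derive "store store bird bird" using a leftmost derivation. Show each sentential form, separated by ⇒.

S ⇒ S bird ⇒ S bird bird ⇒ store store bird bird

S ⇒ S bird   [S -> S bird]
S bird ⇒ S bird bird   [S -> S bird]
S bird bird ⇒ store store bird bird   [S -> store store]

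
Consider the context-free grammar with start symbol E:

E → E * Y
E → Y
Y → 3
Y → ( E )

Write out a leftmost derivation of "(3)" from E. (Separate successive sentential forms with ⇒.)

E ⇒ Y   [E → Y]
Y ⇒ (E)   [Y → ( E )]
(E) ⇒ (Y)   [E → Y]
(Y) ⇒ (3)   [Y → 3]

E ⇒ Y ⇒ (E) ⇒ (Y) ⇒ (3)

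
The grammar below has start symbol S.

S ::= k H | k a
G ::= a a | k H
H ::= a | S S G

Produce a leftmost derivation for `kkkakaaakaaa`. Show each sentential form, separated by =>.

S=>kH=>kSSG=>kkHSG=>kkSSGSG=>kkkHSGSG=>kkkaSGSG=>kkkakaGSG=>kkkakaaaSG=>kkkakaaakaG=>kkkakaaakaaa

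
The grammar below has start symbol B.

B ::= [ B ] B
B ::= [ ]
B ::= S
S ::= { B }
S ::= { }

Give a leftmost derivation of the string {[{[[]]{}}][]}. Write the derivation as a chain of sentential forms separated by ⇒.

B ⇒ S   [B ::= S]
S ⇒ {B}   [S ::= { B }]
{B} ⇒ {[B]B}   [B ::= [ B ] B]
{[B]B} ⇒ {[S]B}   [B ::= S]
{[S]B} ⇒ {[{B}]B}   [S ::= { B }]
{[{B}]B} ⇒ {[{[B]B}]B}   [B ::= [ B ] B]
{[{[B]B}]B} ⇒ {[{[[]]B}]B}   [B ::= [ ]]
{[{[[]]B}]B} ⇒ {[{[[]]S}]B}   [B ::= S]
{[{[[]]S}]B} ⇒ {[{[[]]{}}]B}   [S ::= { }]
{[{[[]]{}}]B} ⇒ {[{[[]]{}}][]}   [B ::= [ ]]

B⇒S⇒{B}⇒{[B]B}⇒{[S]B}⇒{[{B}]B}⇒{[{[B]B}]B}⇒{[{[[]]B}]B}⇒{[{[[]]S}]B}⇒{[{[[]]{}}]B}⇒{[{[[]]{}}][]}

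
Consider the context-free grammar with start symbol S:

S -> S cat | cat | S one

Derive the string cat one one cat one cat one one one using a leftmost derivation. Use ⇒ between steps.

S ⇒ S one ⇒ S one one ⇒ S one one one ⇒ S cat one one one ⇒ S one cat one one one ⇒ S cat one cat one one one ⇒ S one cat one cat one one one ⇒ S one one cat one cat one one one ⇒ cat one one cat one cat one one one

S ⇒ S one   [S -> S one]
S one ⇒ S one one   [S -> S one]
S one one ⇒ S one one one   [S -> S one]
S one one one ⇒ S cat one one one   [S -> S cat]
S cat one one one ⇒ S one cat one one one   [S -> S one]
S one cat one one one ⇒ S cat one cat one one one   [S -> S cat]
S cat one cat one one one ⇒ S one cat one cat one one one   [S -> S one]
S one cat one cat one one one ⇒ S one one cat one cat one one one   [S -> S one]
S one one cat one cat one one one ⇒ cat one one cat one cat one one one   [S -> cat]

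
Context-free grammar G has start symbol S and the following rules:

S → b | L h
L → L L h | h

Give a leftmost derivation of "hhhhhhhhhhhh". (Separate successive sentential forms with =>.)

S => Lh => LLhh => LLhLhh => LLhLhLhh => LLhLhLhLhh => LLhLhLhLhLhh => hLhLhLhLhLhh => hhhLhLhLhLhh => hhhhhLhLhLhh => hhhhhhhLhLhh => hhhhhhhhhLhh => hhhhhhhhhhhh

S => Lh   [S → L h]
Lh => LLhh   [L → L L h]
LLhh => LLhLhh   [L → L L h]
LLhLhh => LLhLhLhh   [L → L L h]
LLhLhLhh => LLhLhLhLhh   [L → L L h]
LLhLhLhLhh => LLhLhLhLhLhh   [L → L L h]
LLhLhLhLhLhh => hLhLhLhLhLhh   [L → h]
hLhLhLhLhLhh => hhhLhLhLhLhh   [L → h]
hhhLhLhLhLhh => hhhhhLhLhLhh   [L → h]
hhhhhLhLhLhh => hhhhhhhLhLhh   [L → h]
hhhhhhhLhLhh => hhhhhhhhhLhh   [L → h]
hhhhhhhhhLhh => hhhhhhhhhhhh   [L → h]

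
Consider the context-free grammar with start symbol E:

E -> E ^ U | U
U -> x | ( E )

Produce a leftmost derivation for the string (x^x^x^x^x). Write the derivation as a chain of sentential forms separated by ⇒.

E ⇒ U ⇒ (E) ⇒ (E^U) ⇒ (E^U^U) ⇒ (E^U^U^U) ⇒ (E^U^U^U^U) ⇒ (U^U^U^U^U) ⇒ (x^U^U^U^U) ⇒ (x^x^U^U^U) ⇒ (x^x^x^U^U) ⇒ (x^x^x^x^U) ⇒ (x^x^x^x^x)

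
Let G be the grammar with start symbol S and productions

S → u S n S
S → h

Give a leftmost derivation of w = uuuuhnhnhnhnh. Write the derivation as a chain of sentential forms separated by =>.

S => uSnS => uuSnSnS => uuuSnSnSnS => uuuuSnSnSnSnS => uuuuhnSnSnSnS => uuuuhnhnSnSnS => uuuuhnhnhnSnS => uuuuhnhnhnhnS => uuuuhnhnhnhnh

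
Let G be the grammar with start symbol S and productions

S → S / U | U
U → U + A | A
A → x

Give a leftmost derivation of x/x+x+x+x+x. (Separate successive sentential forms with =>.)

S => S/U => U/U => A/U => x/U => x/U+A => x/U+A+A => x/U+A+A+A => x/U+A+A+A+A => x/A+A+A+A+A => x/x+A+A+A+A => x/x+x+A+A+A => x/x+x+x+A+A => x/x+x+x+x+A => x/x+x+x+x+x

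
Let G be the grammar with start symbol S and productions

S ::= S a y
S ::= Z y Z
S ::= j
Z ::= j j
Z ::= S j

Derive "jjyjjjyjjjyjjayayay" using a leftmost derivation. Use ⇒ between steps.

S ⇒ Say ⇒ Sayay ⇒ Sayayay ⇒ ZyZayayay ⇒ SjyZayayay ⇒ ZyZjyZayayay ⇒ SjyZjyZayayay ⇒ ZyZjyZjyZayayay ⇒ jjyZjyZjyZayayay ⇒ jjyjjjyZjyZayayay ⇒ jjyjjjyjjjyZayayay ⇒ jjyjjjyjjjyjjayayay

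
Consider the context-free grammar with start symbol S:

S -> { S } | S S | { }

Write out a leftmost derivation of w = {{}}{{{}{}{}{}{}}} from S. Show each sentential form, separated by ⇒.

S ⇒ SS   [S -> S S]
SS ⇒ {S}S   [S -> { S }]
{S}S ⇒ {{}}S   [S -> { }]
{{}}S ⇒ {{}}{S}   [S -> { S }]
{{}}{S} ⇒ {{}}{{S}}   [S -> { S }]
{{}}{{S}} ⇒ {{}}{{SS}}   [S -> S S]
{{}}{{SS}} ⇒ {{}}{{SSS}}   [S -> S S]
{{}}{{SSS}} ⇒ {{}}{{SSSS}}   [S -> S S]
{{}}{{SSSS}} ⇒ {{}}{{SSSSS}}   [S -> S S]
{{}}{{SSSSS}} ⇒ {{}}{{{}SSSS}}   [S -> { }]
{{}}{{{}SSSS}} ⇒ {{}}{{{}{}SSS}}   [S -> { }]
{{}}{{{}{}SSS}} ⇒ {{}}{{{}{}{}SS}}   [S -> { }]
{{}}{{{}{}{}SS}} ⇒ {{}}{{{}{}{}{}S}}   [S -> { }]
{{}}{{{}{}{}{}S}} ⇒ {{}}{{{}{}{}{}{}}}   [S -> { }]

S ⇒ SS ⇒ {S}S ⇒ {{}}S ⇒ {{}}{S} ⇒ {{}}{{S}} ⇒ {{}}{{SS}} ⇒ {{}}{{SSS}} ⇒ {{}}{{SSSS}} ⇒ {{}}{{SSSSS}} ⇒ {{}}{{{}SSSS}} ⇒ {{}}{{{}{}SSS}} ⇒ {{}}{{{}{}{}SS}} ⇒ {{}}{{{}{}{}{}S}} ⇒ {{}}{{{}{}{}{}{}}}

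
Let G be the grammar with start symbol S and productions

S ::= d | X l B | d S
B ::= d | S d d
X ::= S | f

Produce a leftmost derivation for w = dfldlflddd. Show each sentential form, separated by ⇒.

S ⇒ XlB ⇒ SlB ⇒ dSlB ⇒ dXlBlB ⇒ dflBlB ⇒ dfldlB ⇒ dfldlSdd ⇒ dfldlXlBdd ⇒ dfldlflBdd ⇒ dfldlflddd

S ⇒ XlB   [S ::= X l B]
XlB ⇒ SlB   [X ::= S]
SlB ⇒ dSlB   [S ::= d S]
dSlB ⇒ dXlBlB   [S ::= X l B]
dXlBlB ⇒ dflBlB   [X ::= f]
dflBlB ⇒ dfldlB   [B ::= d]
dfldlB ⇒ dfldlSdd   [B ::= S d d]
dfldlSdd ⇒ dfldlXlBdd   [S ::= X l B]
dfldlXlBdd ⇒ dfldlflBdd   [X ::= f]
dfldlflBdd ⇒ dfldlflddd   [B ::= d]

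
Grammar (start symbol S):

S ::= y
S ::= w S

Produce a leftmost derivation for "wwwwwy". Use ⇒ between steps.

S ⇒ wS ⇒ wwS ⇒ wwwS ⇒ wwwwS ⇒ wwwwwS ⇒ wwwwwy

S ⇒ wS   [S ::= w S]
wS ⇒ wwS   [S ::= w S]
wwS ⇒ wwwS   [S ::= w S]
wwwS ⇒ wwwwS   [S ::= w S]
wwwwS ⇒ wwwwwS   [S ::= w S]
wwwwwS ⇒ wwwwwy   [S ::= y]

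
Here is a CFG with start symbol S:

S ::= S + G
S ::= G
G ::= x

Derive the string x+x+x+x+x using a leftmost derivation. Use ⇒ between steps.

S ⇒ S+G   [S ::= S + G]
S+G ⇒ S+G+G   [S ::= S + G]
S+G+G ⇒ S+G+G+G   [S ::= S + G]
S+G+G+G ⇒ S+G+G+G+G   [S ::= S + G]
S+G+G+G+G ⇒ G+G+G+G+G   [S ::= G]
G+G+G+G+G ⇒ x+G+G+G+G   [G ::= x]
x+G+G+G+G ⇒ x+x+G+G+G   [G ::= x]
x+x+G+G+G ⇒ x+x+x+G+G   [G ::= x]
x+x+x+G+G ⇒ x+x+x+x+G   [G ::= x]
x+x+x+x+G ⇒ x+x+x+x+x   [G ::= x]

S ⇒ S+G ⇒ S+G+G ⇒ S+G+G+G ⇒ S+G+G+G+G ⇒ G+G+G+G+G ⇒ x+G+G+G+G ⇒ x+x+G+G+G ⇒ x+x+x+G+G ⇒ x+x+x+x+G ⇒ x+x+x+x+x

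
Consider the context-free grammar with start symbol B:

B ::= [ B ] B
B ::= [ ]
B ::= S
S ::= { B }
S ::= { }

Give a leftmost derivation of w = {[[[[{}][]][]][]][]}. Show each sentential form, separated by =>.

B => S   [B ::= S]
S => {B}   [S ::= { B }]
{B} => {[B]B}   [B ::= [ B ] B]
{[B]B} => {[[B]B]B}   [B ::= [ B ] B]
{[[B]B]B} => {[[[B]B]B]B}   [B ::= [ B ] B]
{[[[B]B]B]B} => {[[[[B]B]B]B]B}   [B ::= [ B ] B]
{[[[[B]B]B]B]B} => {[[[[S]B]B]B]B}   [B ::= S]
{[[[[S]B]B]B]B} => {[[[[{}]B]B]B]B}   [S ::= { }]
{[[[[{}]B]B]B]B} => {[[[[{}][]]B]B]B}   [B ::= [ ]]
{[[[[{}][]]B]B]B} => {[[[[{}][]][]]B]B}   [B ::= [ ]]
{[[[[{}][]][]]B]B} => {[[[[{}][]][]][]]B}   [B ::= [ ]]
{[[[[{}][]][]][]]B} => {[[[[{}][]][]][]][]}   [B ::= [ ]]

B => S => {B} => {[B]B} => {[[B]B]B} => {[[[B]B]B]B} => {[[[[B]B]B]B]B} => {[[[[S]B]B]B]B} => {[[[[{}]B]B]B]B} => {[[[[{}][]]B]B]B} => {[[[[{}][]][]]B]B} => {[[[[{}][]][]][]]B} => {[[[[{}][]][]][]][]}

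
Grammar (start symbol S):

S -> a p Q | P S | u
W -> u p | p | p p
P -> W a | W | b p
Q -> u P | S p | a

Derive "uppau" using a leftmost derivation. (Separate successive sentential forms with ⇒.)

S ⇒ PS ⇒ WS ⇒ upS ⇒ upPS ⇒ upWaS ⇒ uppaS ⇒ uppau

S ⇒ PS   [S -> P S]
PS ⇒ WS   [P -> W]
WS ⇒ upS   [W -> u p]
upS ⇒ upPS   [S -> P S]
upPS ⇒ upWaS   [P -> W a]
upWaS ⇒ uppaS   [W -> p]
uppaS ⇒ uppau   [S -> u]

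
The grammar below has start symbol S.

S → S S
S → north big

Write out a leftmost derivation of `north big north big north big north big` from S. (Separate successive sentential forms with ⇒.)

S ⇒ S S ⇒ north big S ⇒ north big S S ⇒ north big north big S ⇒ north big north big S S ⇒ north big north big north big S ⇒ north big north big north big north big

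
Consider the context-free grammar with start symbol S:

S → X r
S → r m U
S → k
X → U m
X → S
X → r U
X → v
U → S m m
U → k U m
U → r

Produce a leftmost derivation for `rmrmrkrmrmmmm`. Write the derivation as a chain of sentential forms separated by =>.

S => rmU => rmSmm => rmrmUmm => rmrmSmmmm => rmrmXrmmmm => rmrmrUrmmmm => rmrmrkUmrmmmm => rmrmrkrmrmmmm

S => rmU   [S → r m U]
rmU => rmSmm   [U → S m m]
rmSmm => rmrmUmm   [S → r m U]
rmrmUmm => rmrmSmmmm   [U → S m m]
rmrmSmmmm => rmrmXrmmmm   [S → X r]
rmrmXrmmmm => rmrmrUrmmmm   [X → r U]
rmrmrUrmmmm => rmrmrkUmrmmmm   [U → k U m]
rmrmrkUmrmmmm => rmrmrkrmrmmmm   [U → r]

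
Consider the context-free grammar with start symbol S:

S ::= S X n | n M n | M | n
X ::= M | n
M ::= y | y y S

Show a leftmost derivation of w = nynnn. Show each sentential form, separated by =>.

S => SXn => SXnXn => nXnXn => nMnXn => nynXn => nynnn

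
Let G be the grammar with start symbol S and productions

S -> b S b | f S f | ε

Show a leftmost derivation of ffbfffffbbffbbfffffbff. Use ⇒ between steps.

S ⇒ fSf   [S -> f S f]
fSf ⇒ ffSff   [S -> f S f]
ffSff ⇒ ffbSbff   [S -> b S b]
ffbSbff ⇒ ffbfSfbff   [S -> f S f]
ffbfSfbff ⇒ ffbffSffbff   [S -> f S f]
ffbffSffbff ⇒ ffbfffSfffbff   [S -> f S f]
ffbfffSfffbff ⇒ ffbffffSffffbff   [S -> f S f]
ffbffffSffffbff ⇒ ffbfffffSfffffbff   [S -> f S f]
ffbfffffSfffffbff ⇒ ffbfffffbSbfffffbff   [S -> b S b]
ffbfffffbSbfffffbff ⇒ ffbfffffbbSbbfffffbff   [S -> b S b]
ffbfffffbbSbbfffffbff ⇒ ffbfffffbbfSfbbfffffbff   [S -> f S f]
ffbfffffbbfSfbbfffffbff ⇒ ffbfffffbbffbbfffffbff   [S -> ε]

S ⇒ fSf ⇒ ffSff ⇒ ffbSbff ⇒ ffbfSfbff ⇒ ffbffSffbff ⇒ ffbfffSfffbff ⇒ ffbffffSffffbff ⇒ ffbfffffSfffffbff ⇒ ffbfffffbSbfffffbff ⇒ ffbfffffbbSbbfffffbff ⇒ ffbfffffbbfSfbbfffffbff ⇒ ffbfffffbbffbbfffffbff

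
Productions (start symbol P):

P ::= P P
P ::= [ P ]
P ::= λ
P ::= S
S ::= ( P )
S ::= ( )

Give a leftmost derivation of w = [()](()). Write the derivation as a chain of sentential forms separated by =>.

P => PP   [P ::= P P]
PP => [P]P   [P ::= [ P ]]
[P]P => [S]P   [P ::= S]
[S]P => [(P)]P   [S ::= ( P )]
[(P)]P => [()]P   [P ::= λ]
[()]P => [()]S   [P ::= S]
[()]S => [()](P)   [S ::= ( P )]
[()](P) => [()](S)   [P ::= S]
[()](S) => [()](())   [S ::= ( )]

P=>PP=>[P]P=>[S]P=>[(P)]P=>[()]P=>[()]S=>[()](P)=>[()](S)=>[()](())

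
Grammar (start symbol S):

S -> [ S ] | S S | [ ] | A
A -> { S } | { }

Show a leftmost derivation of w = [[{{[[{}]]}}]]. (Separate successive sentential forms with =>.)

S=>[S]=>[[S]]=>[[A]]=>[[{S}]]=>[[{A}]]=>[[{{S}}]]=>[[{{[S]}}]]=>[[{{[[S]]}}]]=>[[{{[[A]]}}]]=>[[{{[[{}]]}}]]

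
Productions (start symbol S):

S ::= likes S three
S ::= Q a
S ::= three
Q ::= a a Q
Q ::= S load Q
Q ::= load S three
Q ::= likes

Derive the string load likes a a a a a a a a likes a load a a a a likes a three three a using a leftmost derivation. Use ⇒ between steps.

S ⇒ Q a   [S ::= Q a]
Q a ⇒ load S three a   [Q ::= load S three]
load S three a ⇒ load likes S three three a   [S ::= likes S three]
load likes S three three a ⇒ load likes Q a three three a   [S ::= Q a]
load likes Q a three three a ⇒ load likes a a Q a three three a   [Q ::= a a Q]
load likes a a Q a three three a ⇒ load likes a a S load Q a three three a   [Q ::= S load Q]
load likes a a S load Q a three three a ⇒ load likes a a Q a load Q a three three a   [S ::= Q a]
load likes a a Q a load Q a three three a ⇒ load likes a a a a Q a load Q a three three a   [Q ::= a a Q]
load likes a a a a Q a load Q a three three a ⇒ load likes a a a a a a Q a load Q a three three a   [Q ::= a a Q]
load likes a a a a a a Q a load Q a three three a ⇒ load likes a a a a a a a a Q a load Q a three three a   [Q ::= a a Q]
load likes a a a a a a a a Q a load Q a three three a ⇒ load likes a a a a a a a a likes a load Q a three three a   [Q ::= likes]
load likes a a a a a a a a likes a load Q a three three a ⇒ load likes a a a a a a a a likes a load a a Q a three three a   [Q ::= a a Q]
load likes a a a a a a a a likes a load a a Q a three three a ⇒ load likes a a a a a a a a likes a load a a a a Q a three three a   [Q ::= a a Q]
load likes a a a a a a a a likes a load a a a a Q a three three a ⇒ load likes a a a a a a a a likes a load a a a a likes a three three a   [Q ::= likes]

S ⇒ Q a ⇒ load S three a ⇒ load likes S three three a ⇒ load likes Q a three three a ⇒ load likes a a Q a three three a ⇒ load likes a a S load Q a three three a ⇒ load likes a a Q a load Q a three three a ⇒ load likes a a a a Q a load Q a three three a ⇒ load likes a a a a a a Q a load Q a three three a ⇒ load likes a a a a a a a a Q a load Q a three three a ⇒ load likes a a a a a a a a likes a load Q a three three a ⇒ load likes a a a a a a a a likes a load a a Q a three three a ⇒ load likes a a a a a a a a likes a load a a a a Q a three three a ⇒ load likes a a a a a a a a likes a load a a a a likes a three three a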